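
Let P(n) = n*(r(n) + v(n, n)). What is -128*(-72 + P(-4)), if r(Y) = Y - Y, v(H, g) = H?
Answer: 7168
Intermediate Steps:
r(Y) = 0
P(n) = n² (P(n) = n*(0 + n) = n*n = n²)
-128*(-72 + P(-4)) = -128*(-72 + (-4)²) = -128*(-72 + 16) = -128*(-56) = 7168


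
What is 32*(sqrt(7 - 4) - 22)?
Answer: -704 + 32*sqrt(3) ≈ -648.57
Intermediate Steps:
32*(sqrt(7 - 4) - 22) = 32*(sqrt(3) - 22) = 32*(-22 + sqrt(3)) = -704 + 32*sqrt(3)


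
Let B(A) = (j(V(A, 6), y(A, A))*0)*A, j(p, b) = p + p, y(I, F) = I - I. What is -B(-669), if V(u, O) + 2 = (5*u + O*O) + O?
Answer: 0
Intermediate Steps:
V(u, O) = -2 + O + O² + 5*u (V(u, O) = -2 + ((5*u + O*O) + O) = -2 + ((5*u + O²) + O) = -2 + ((O² + 5*u) + O) = -2 + (O + O² + 5*u) = -2 + O + O² + 5*u)
y(I, F) = 0
j(p, b) = 2*p
B(A) = 0 (B(A) = ((2*(-2 + 6 + 6² + 5*A))*0)*A = ((2*(-2 + 6 + 36 + 5*A))*0)*A = ((2*(40 + 5*A))*0)*A = ((80 + 10*A)*0)*A = 0*A = 0)
-B(-669) = -1*0 = 0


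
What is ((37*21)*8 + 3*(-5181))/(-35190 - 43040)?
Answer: 9327/78230 ≈ 0.11923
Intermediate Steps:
((37*21)*8 + 3*(-5181))/(-35190 - 43040) = (777*8 - 15543)/(-78230) = (6216 - 15543)*(-1/78230) = -9327*(-1/78230) = 9327/78230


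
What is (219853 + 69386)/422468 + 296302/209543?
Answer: 185786121113/88525212124 ≈ 2.0987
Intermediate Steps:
(219853 + 69386)/422468 + 296302/209543 = 289239*(1/422468) + 296302*(1/209543) = 289239/422468 + 296302/209543 = 185786121113/88525212124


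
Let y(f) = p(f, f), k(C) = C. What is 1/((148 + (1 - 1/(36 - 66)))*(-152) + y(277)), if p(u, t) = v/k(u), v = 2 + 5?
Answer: -4155/94123387 ≈ -4.4144e-5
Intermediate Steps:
v = 7
p(u, t) = 7/u
y(f) = 7/f
1/((148 + (1 - 1/(36 - 66)))*(-152) + y(277)) = 1/((148 + (1 - 1/(36 - 66)))*(-152) + 7/277) = 1/((148 + (1 - 1/(-30)))*(-152) + 7*(1/277)) = 1/((148 + (1 - 1*(-1/30)))*(-152) + 7/277) = 1/((148 + (1 + 1/30))*(-152) + 7/277) = 1/((148 + 31/30)*(-152) + 7/277) = 1/((4471/30)*(-152) + 7/277) = 1/(-339796/15 + 7/277) = 1/(-94123387/4155) = -4155/94123387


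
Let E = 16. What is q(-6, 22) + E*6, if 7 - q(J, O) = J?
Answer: 109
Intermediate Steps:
q(J, O) = 7 - J
q(-6, 22) + E*6 = (7 - 1*(-6)) + 16*6 = (7 + 6) + 96 = 13 + 96 = 109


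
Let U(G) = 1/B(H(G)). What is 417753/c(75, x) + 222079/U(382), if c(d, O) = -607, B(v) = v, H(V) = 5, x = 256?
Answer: 673592012/607 ≈ 1.1097e+6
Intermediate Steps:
U(G) = ⅕ (U(G) = 1/5 = ⅕)
417753/c(75, x) + 222079/U(382) = 417753/(-607) + 222079/(⅕) = 417753*(-1/607) + 222079*5 = -417753/607 + 1110395 = 673592012/607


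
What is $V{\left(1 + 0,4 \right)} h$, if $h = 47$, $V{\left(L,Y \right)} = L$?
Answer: $47$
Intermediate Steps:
$V{\left(1 + 0,4 \right)} h = \left(1 + 0\right) 47 = 1 \cdot 47 = 47$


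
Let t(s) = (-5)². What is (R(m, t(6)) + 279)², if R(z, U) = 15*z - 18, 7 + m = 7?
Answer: 68121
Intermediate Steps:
t(s) = 25
m = 0 (m = -7 + 7 = 0)
R(z, U) = -18 + 15*z
(R(m, t(6)) + 279)² = ((-18 + 15*0) + 279)² = ((-18 + 0) + 279)² = (-18 + 279)² = 261² = 68121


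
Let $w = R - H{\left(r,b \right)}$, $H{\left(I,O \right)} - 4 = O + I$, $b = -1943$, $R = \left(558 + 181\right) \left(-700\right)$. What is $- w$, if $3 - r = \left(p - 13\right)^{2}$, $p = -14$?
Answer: $514635$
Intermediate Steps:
$R = -517300$ ($R = 739 \left(-700\right) = -517300$)
$r = -726$ ($r = 3 - \left(-14 - 13\right)^{2} = 3 - \left(-27\right)^{2} = 3 - 729 = -726$)
$H{\left(I,O \right)} = 4 + I + O$ ($H{\left(I,O \right)} = 4 + \left(O + I\right) = 4 + \left(I + O\right) = 4 + I + O$)
$w = -514635$ ($w = -517300 - \left(4 - 726 - 1943\right) = -517300 - -2665 = -517300 + 2665 = -514635$)
$- w = \left(-1\right) \left(-514635\right) = 514635$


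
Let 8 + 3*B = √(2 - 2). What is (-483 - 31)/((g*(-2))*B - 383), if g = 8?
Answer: 1542/1021 ≈ 1.5103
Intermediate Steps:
B = -8/3 (B = -8/3 + √(2 - 2)/3 = -8/3 + √0/3 = -8/3 + (⅓)*0 = -8/3 + 0 = -8/3 ≈ -2.6667)
(-483 - 31)/((g*(-2))*B - 383) = (-483 - 31)/((8*(-2))*(-8/3) - 383) = -514/(-16*(-8/3) - 383) = -514/(128/3 - 383) = -514/(-1021/3) = -514*(-3/1021) = 1542/1021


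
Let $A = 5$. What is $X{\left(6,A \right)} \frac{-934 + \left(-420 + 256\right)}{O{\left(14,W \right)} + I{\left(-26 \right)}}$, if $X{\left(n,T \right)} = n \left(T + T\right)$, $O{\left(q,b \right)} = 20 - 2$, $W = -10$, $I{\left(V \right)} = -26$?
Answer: $8235$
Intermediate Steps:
$O{\left(q,b \right)} = 18$
$X{\left(n,T \right)} = 2 T n$ ($X{\left(n,T \right)} = n 2 T = 2 T n$)
$X{\left(6,A \right)} \frac{-934 + \left(-420 + 256\right)}{O{\left(14,W \right)} + I{\left(-26 \right)}} = 2 \cdot 5 \cdot 6 \frac{-934 + \left(-420 + 256\right)}{18 - 26} = 60 \frac{-934 - 164}{-8} = 60 \left(\left(-1098\right) \left(- \frac{1}{8}\right)\right) = 60 \cdot \frac{549}{4} = 8235$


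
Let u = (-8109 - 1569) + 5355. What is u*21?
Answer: -90783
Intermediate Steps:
u = -4323 (u = -9678 + 5355 = -4323)
u*21 = -4323*21 = -90783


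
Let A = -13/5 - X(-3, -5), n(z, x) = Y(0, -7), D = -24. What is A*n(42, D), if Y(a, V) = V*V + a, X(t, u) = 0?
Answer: -637/5 ≈ -127.40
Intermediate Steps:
Y(a, V) = a + V**2 (Y(a, V) = V**2 + a = a + V**2)
n(z, x) = 49 (n(z, x) = 0 + (-7)**2 = 0 + 49 = 49)
A = -13/5 (A = -13/5 - 1*0 = -13*1/5 + 0 = -13/5 + 0 = -13/5 ≈ -2.6000)
A*n(42, D) = -13/5*49 = -637/5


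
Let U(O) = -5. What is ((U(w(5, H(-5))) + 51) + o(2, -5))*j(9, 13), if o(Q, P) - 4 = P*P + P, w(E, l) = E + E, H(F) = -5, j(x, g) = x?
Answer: 630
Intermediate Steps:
w(E, l) = 2*E
o(Q, P) = 4 + P + P² (o(Q, P) = 4 + (P*P + P) = 4 + (P² + P) = 4 + (P + P²) = 4 + P + P²)
((U(w(5, H(-5))) + 51) + o(2, -5))*j(9, 13) = ((-5 + 51) + (4 - 5 + (-5)²))*9 = (46 + (4 - 5 + 25))*9 = (46 + 24)*9 = 70*9 = 630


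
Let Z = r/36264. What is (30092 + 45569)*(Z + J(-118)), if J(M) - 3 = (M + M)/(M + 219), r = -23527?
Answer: 4044912721/3662664 ≈ 1104.4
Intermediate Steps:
J(M) = 3 + 2*M/(219 + M) (J(M) = 3 + (M + M)/(M + 219) = 3 + (2*M)/(219 + M) = 3 + 2*M/(219 + M))
Z = -23527/36264 ≈ -0.64877
(30092 + 45569)*(Z + J(-118)) = (30092 + 45569)*(-23527/36264 + (657 + 5*(-118))/(219 - 118)) = 75661*(-23527/36264 + (657 - 590)/101) = 75661*(-23527/36264 + (1/101)*67) = 75661*(-23527/36264 + 67/101) = 75661*(53461/3662664) = 4044912721/3662664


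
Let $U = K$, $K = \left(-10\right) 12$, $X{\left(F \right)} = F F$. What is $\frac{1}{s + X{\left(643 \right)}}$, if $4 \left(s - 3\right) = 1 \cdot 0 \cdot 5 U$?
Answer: $\frac{1}{413452} \approx 2.4187 \cdot 10^{-6}$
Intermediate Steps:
$X{\left(F \right)} = F^{2}$
$K = -120$
$U = -120$
$s = 3$ ($s = 3 + \frac{1 \cdot 0 \cdot 5 \left(-120\right)}{4} = 3 + \frac{0 \cdot 5 \left(-120\right)}{4} = 3 + \frac{0 \left(-120\right)}{4} = 3 + \frac{1}{4} \cdot 0 = 3 + 0 = 3$)
$\frac{1}{s + X{\left(643 \right)}} = \frac{1}{3 + 643^{2}} = \frac{1}{3 + 413449} = \frac{1}{413452}$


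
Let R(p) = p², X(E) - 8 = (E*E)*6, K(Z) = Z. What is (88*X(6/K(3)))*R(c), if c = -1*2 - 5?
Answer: 137984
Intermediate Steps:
c = -7 (c = -2 - 5 = -7)
X(E) = 8 + 6*E² (X(E) = 8 + (E*E)*6 = 8 + E²*6 = 8 + 6*E²)
(88*X(6/K(3)))*R(c) = (88*(8 + 6*(6/3)²))*(-7)² = (88*(8 + 6*(6*(⅓))²))*49 = (88*(8 + 6*2²))*49 = (88*(8 + 6*4))*49 = (88*(8 + 24))*49 = (88*32)*49 = 2816*49 = 137984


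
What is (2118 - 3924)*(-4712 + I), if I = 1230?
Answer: 6288492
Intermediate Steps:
(2118 - 3924)*(-4712 + I) = (2118 - 3924)*(-4712 + 1230) = -1806*(-3482) = 6288492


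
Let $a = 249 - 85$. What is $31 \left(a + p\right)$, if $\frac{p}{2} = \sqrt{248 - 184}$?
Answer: $5580$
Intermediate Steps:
$a = 164$
$p = 16$ ($p = 2 \sqrt{248 - 184} = 2 \sqrt{64} = 2 \cdot 8 = 16$)
$31 \left(a + p\right) = 31 \left(164 + 16\right) = 31 \cdot 180 = 5580$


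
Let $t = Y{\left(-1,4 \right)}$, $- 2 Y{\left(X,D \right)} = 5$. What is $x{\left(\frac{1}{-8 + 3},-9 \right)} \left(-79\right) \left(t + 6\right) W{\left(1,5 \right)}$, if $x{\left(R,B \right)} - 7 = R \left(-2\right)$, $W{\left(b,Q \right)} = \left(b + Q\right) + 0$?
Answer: $- \frac{61383}{5} \approx -12277.0$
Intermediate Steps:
$Y{\left(X,D \right)} = - \frac{5}{2}$ ($Y{\left(X,D \right)} = \left(- \frac{1}{2}\right) 5 = - \frac{5}{2}$)
$t = - \frac{5}{2} \approx -2.5$
$W{\left(b,Q \right)} = Q + b$ ($W{\left(b,Q \right)} = \left(Q + b\right) + 0 = Q + b$)
$x{\left(R,B \right)} = 7 - 2 R$ ($x{\left(R,B \right)} = 7 + R \left(-2\right) = 7 - 2 R$)
$x{\left(\frac{1}{-8 + 3},-9 \right)} \left(-79\right) \left(t + 6\right) W{\left(1,5 \right)} = \left(7 - \frac{2}{-8 + 3}\right) \left(-79\right) \left(- \frac{5}{2} + 6\right) \left(5 + 1\right) = \left(7 - \frac{2}{-5}\right) \left(-79\right) \frac{7}{2} \cdot 6 = \left(7 - - \frac{2}{5}\right) \left(-79\right) 21 = \left(7 + \frac{2}{5}\right) \left(-79\right) 21 = \frac{37}{5} \left(-79\right) 21 = \left(- \frac{2923}{5}\right) 21 = - \frac{61383}{5}$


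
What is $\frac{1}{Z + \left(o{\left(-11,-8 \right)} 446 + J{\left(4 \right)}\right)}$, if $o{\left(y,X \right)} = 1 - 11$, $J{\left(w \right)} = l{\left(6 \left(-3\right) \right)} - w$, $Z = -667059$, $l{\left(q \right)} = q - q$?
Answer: $- \frac{1}{671523} \approx -1.4892 \cdot 10^{-6}$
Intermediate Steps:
$l{\left(q \right)} = 0$
$J{\left(w \right)} = - w$ ($J{\left(w \right)} = 0 - w = - w$)
$o{\left(y,X \right)} = -10$
$\frac{1}{Z + \left(o{\left(-11,-8 \right)} 446 + J{\left(4 \right)}\right)} = \frac{1}{-667059 - 4464} = \frac{1}{-671523} = - \frac{1}{671523}$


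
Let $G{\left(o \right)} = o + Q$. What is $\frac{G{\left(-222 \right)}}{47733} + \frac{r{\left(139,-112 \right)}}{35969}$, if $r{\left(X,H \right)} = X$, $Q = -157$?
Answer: $- \frac{6997364}{1716908277} \approx -0.0040756$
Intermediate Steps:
$G{\left(o \right)} = -157 + o$ ($G{\left(o \right)} = o - 157 = -157 + o$)
$\frac{G{\left(-222 \right)}}{47733} + \frac{r{\left(139,-112 \right)}}{35969} = \frac{-157 - 222}{47733} + \frac{139}{35969} = \left(-379\right) \frac{1}{47733} + 139 \cdot \frac{1}{35969} = - \frac{379}{47733} + \frac{139}{35969} = - \frac{6997364}{1716908277}$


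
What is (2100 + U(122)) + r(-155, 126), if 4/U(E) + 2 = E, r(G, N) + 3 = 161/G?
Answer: 389855/186 ≈ 2096.0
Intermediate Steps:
r(G, N) = -3 + 161/G
U(E) = 4/(-2 + E)
(2100 + U(122)) + r(-155, 126) = (2100 + 4/(-2 + 122)) + (-3 + 161/(-155)) = (2100 + 4/120) + (-3 + 161*(-1/155)) = (2100 + 4*(1/120)) + (-3 - 161/155) = (2100 + 1/30) - 626/155 = 63001/30 - 626/155 = 389855/186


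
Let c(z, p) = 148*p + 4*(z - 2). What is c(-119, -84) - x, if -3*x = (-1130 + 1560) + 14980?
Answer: -23338/3 ≈ -7779.3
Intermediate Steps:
c(z, p) = -8 + 4*z + 148*p (c(z, p) = 148*p + 4*(-2 + z) = 148*p + (-8 + 4*z) = -8 + 4*z + 148*p)
x = -15410/3 (x = -((-1130 + 1560) + 14980)/3 = -(430 + 14980)/3 = -⅓*15410 = -15410/3 ≈ -5136.7)
c(-119, -84) - x = (-8 + 4*(-119) + 148*(-84)) - 1*(-15410/3) = (-8 - 476 - 12432) + 15410/3 = -12916 + 15410/3 = -23338/3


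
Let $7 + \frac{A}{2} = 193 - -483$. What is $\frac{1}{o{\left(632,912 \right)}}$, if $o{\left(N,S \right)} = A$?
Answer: $\frac{1}{1338} \approx 0.00074738$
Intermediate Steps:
$A = 1338$ ($A = -14 + 2 \left(193 - -483\right) = -14 + 2 \left(193 + 483\right) = -14 + 2 \cdot 676 = -14 + 1352 = 1338$)
$o{\left(N,S \right)} = 1338$
$\frac{1}{o{\left(632,912 \right)}} = \frac{1}{1338}$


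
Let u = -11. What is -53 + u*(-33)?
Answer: 310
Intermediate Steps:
-53 + u*(-33) = -53 - 11*(-33) = -53 + 363 = 310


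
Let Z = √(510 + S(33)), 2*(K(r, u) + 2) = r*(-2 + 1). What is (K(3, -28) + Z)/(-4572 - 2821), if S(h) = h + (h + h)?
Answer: 7/14786 - √609/7393 ≈ -0.0028646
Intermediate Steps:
S(h) = 3*h (S(h) = h + 2*h = 3*h)
K(r, u) = -2 - r/2 (K(r, u) = -2 + (r*(-2 + 1))/2 = -2 + (r*(-1))/2 = -2 + (-r)/2 = -2 - r/2)
Z = √609 (Z = √(510 + 3*33) = √(510 + 99) = √609 ≈ 24.678)
(K(3, -28) + Z)/(-4572 - 2821) = ((-2 - ½*3) + √609)/(-4572 - 2821) = ((-2 - 3/2) + √609)/(-7393) = (-7/2 + √609)*(-1/7393) = 7/14786 - √609/7393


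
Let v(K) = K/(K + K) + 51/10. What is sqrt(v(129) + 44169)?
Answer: sqrt(1104365)/5 ≈ 210.18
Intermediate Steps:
v(K) = 28/5 (v(K) = K/((2*K)) + 51*(1/10) = K*(1/(2*K)) + 51/10 = 1/2 + 51/10 = 28/5)
sqrt(v(129) + 44169) = sqrt(28/5 + 44169) = sqrt(220873/5) = sqrt(1104365)/5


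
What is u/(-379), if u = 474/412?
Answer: -237/78074 ≈ -0.0030356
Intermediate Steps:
u = 237/206 (u = 474*(1/412) = 237/206 ≈ 1.1505)
u/(-379) = (237/206)/(-379) = (237/206)*(-1/379) = -237/78074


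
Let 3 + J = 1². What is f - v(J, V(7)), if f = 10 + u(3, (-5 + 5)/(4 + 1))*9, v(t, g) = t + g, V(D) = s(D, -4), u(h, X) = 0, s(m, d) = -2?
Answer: 14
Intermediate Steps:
J = -2 (J = -3 + 1² = -3 + 1 = -2)
V(D) = -2
v(t, g) = g + t
f = 10 (f = 10 + 0*9 = 10 + 0 = 10)
f - v(J, V(7)) = 10 - (-2 - 2) = 10 - 1*(-4) = 10 + 4 = 14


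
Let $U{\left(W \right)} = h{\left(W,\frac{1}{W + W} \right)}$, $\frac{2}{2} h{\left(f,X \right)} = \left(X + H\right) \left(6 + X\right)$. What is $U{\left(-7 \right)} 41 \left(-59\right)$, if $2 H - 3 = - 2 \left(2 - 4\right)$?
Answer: $- \frac{2409324}{49} \approx -49170.0$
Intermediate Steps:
$H = \frac{7}{2}$ ($H = \frac{3}{2} + \frac{\left(-2\right) \left(2 - 4\right)}{2} = \frac{3}{2} + \frac{\left(-2\right) \left(-2\right)}{2} = \frac{3}{2} + \frac{1}{2} \cdot 4 = \frac{3}{2} + 2 = \frac{7}{2} \approx 3.5$)
$h{\left(f,X \right)} = \left(6 + X\right) \left(\frac{7}{2} + X\right)$ ($h{\left(f,X \right)} = \left(X + \frac{7}{2}\right) \left(6 + X\right) = \left(\frac{7}{2} + X\right) \left(6 + X\right) = \left(6 + X\right) \left(\frac{7}{2} + X\right)$)
$U{\left(W \right)} = 21 + \frac{1}{4 W^{2}} + \frac{19}{4 W}$ ($U{\left(W \right)} = 21 + \left(\frac{1}{W + W}\right)^{2} + \frac{19}{2 \left(W + W\right)} = 21 + \left(\frac{1}{2 W}\right)^{2} + \frac{19}{2 \cdot 2 W} = 21 + \left(\frac{1}{2 W}\right)^{2} + \frac{19 \frac{1}{2 W}}{2} = 21 + \frac{1}{4 W^{2}} + \frac{19}{4 W}$)
$U{\left(-7 \right)} 41 \left(-59\right) = \left(21 + \frac{1}{4 \cdot 49} + \frac{19}{4 \left(-7\right)}\right) 41 \left(-59\right) = \left(21 + \frac{1}{4} \cdot \frac{1}{49} + \frac{19}{4} \left(- \frac{1}{7}\right)\right) 41 \left(-59\right) = \left(21 + \frac{1}{196} - \frac{19}{28}\right) 41 \left(-59\right) = \frac{996}{49} \cdot 41 \left(-59\right) = \frac{40836}{49} \left(-59\right) = - \frac{2409324}{49}$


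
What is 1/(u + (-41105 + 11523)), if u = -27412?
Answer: -1/56994 ≈ -1.7546e-5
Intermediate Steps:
1/(u + (-41105 + 11523)) = 1/(-27412 + (-41105 + 11523)) = 1/(-27412 - 29582) = 1/(-56994) = -1/56994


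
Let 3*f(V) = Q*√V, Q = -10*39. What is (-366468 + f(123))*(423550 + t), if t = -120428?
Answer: -111084513096 - 39405860*√123 ≈ -1.1152e+11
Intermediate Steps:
Q = -390
f(V) = -130*√V (f(V) = (-390*√V)/3 = -130*√V)
(-366468 + f(123))*(423550 + t) = (-366468 - 130*√123)*(423550 - 120428) = (-366468 - 130*√123)*303122 = -111084513096 - 39405860*√123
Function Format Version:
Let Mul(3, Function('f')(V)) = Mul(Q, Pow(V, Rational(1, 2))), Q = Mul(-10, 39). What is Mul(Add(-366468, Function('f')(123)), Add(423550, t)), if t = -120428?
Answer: Add(-111084513096, Mul(-39405860, Pow(123, Rational(1, 2)))) ≈ -1.1152e+11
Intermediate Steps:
Q = -390
Function('f')(V) = Mul(-130, Pow(V, Rational(1, 2))) (Function('f')(V) = Mul(Rational(1, 3), Mul(-390, Pow(V, Rational(1, 2)))) = Mul(-130, Pow(V, Rational(1, 2))))
Mul(Add(-366468, Function('f')(123)), Add(423550, t)) = Mul(Add(-366468, Mul(-130, Pow(123, Rational(1, 2)))), Add(423550, -120428)) = Mul(Add(-366468, Mul(-130, Pow(123, Rational(1, 2)))), 303122) = Add(-111084513096, Mul(-39405860, Pow(123, Rational(1, 2))))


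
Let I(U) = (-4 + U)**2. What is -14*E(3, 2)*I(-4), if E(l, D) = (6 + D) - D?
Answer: -5376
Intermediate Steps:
E(l, D) = 6
-14*E(3, 2)*I(-4) = -84*(-4 - 4)**2 = -84*(-8)**2 = -84*64 = -14*384 = -5376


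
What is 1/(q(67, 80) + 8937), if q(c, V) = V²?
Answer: 1/15337 ≈ 6.5202e-5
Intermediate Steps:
1/(q(67, 80) + 8937) = 1/(80² + 8937) = 1/(6400 + 8937) = 1/15337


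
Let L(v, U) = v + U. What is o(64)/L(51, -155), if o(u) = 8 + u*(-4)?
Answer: 31/13 ≈ 2.3846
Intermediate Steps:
o(u) = 8 - 4*u
L(v, U) = U + v
o(64)/L(51, -155) = (8 - 4*64)/(-155 + 51) = (8 - 256)/(-104) = -248*(-1/104) = 31/13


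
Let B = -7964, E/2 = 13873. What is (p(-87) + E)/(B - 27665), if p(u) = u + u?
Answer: -27572/35629 ≈ -0.77386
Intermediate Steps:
E = 27746 (E = 2*13873 = 27746)
p(u) = 2*u
(p(-87) + E)/(B - 27665) = (2*(-87) + 27746)/(-7964 - 27665) = (-174 + 27746)/(-35629) = 27572*(-1/35629) = -27572/35629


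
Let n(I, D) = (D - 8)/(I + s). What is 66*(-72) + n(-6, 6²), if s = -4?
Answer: -23774/5 ≈ -4754.8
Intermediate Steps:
n(I, D) = (-8 + D)/(-4 + I) (n(I, D) = (D - 8)/(I - 4) = (-8 + D)/(-4 + I))
66*(-72) + n(-6, 6²) = 66*(-72) + (-8 + 6²)/(-4 - 6) = -4752 + (-8 + 36)/(-10) = -4752 - ⅒*28 = -4752 - 14/5 = -23774/5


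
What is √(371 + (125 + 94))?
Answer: √590 ≈ 24.290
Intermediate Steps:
√(371 + (125 + 94)) = √(371 + 219) = √590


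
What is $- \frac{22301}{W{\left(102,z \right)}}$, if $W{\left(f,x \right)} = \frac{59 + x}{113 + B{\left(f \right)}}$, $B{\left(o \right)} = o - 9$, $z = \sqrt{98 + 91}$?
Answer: $- \frac{135523177}{1646} + \frac{6891009 \sqrt{21}}{1646} \approx -63150.0$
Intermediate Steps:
$z = 3 \sqrt{21}$ ($z = \sqrt{189} = 3 \sqrt{21} \approx 13.748$)
$B{\left(o \right)} = -9 + o$
$W{\left(f,x \right)} = \frac{59 + x}{104 + f}$ ($W{\left(f,x \right)} = \frac{59 + x}{113 + \left(-9 + f\right)} = \frac{59 + x}{104 + f}$)
$- \frac{22301}{W{\left(102,z \right)}} = - \frac{22301}{\frac{1}{104 + 102} \left(59 + 3 \sqrt{21}\right)} = - \frac{22301}{\frac{1}{206} \left(59 + 3 \sqrt{21}\right)} = - \frac{22301}{\frac{59}{206} + \frac{3 \sqrt{21}}{206}}$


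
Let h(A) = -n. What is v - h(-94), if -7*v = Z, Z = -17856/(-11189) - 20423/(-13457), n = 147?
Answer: 154468112678/1053992611 ≈ 146.56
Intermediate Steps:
Z = 468801139/150570373 (Z = -17856*(-1/11189) - 20423*(-1/13457) = 17856/11189 + 20423/13457 = 468801139/150570373 ≈ 3.1135)
h(A) = -147 (h(A) = -1*147 = -147)
v = -468801139/1053992611 (v = -⅐*468801139/150570373 = -468801139/1053992611 ≈ -0.44479)
v - h(-94) = -468801139/1053992611 - 1*(-147) = -468801139/1053992611 + 147 = 154468112678/1053992611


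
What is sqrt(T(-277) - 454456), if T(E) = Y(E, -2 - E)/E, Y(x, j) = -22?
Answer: I*sqrt(34869948330)/277 ≈ 674.13*I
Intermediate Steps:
T(E) = -22/E
sqrt(T(-277) - 454456) = sqrt(-22/(-277) - 454456) = sqrt(-22*(-1/277) - 454456) = sqrt(22/277 - 454456) = sqrt(-125884290/277) = I*sqrt(34869948330)/277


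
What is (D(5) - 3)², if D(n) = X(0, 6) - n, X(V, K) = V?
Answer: 64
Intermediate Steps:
D(n) = -n (D(n) = 0 - n = -n)
(D(5) - 3)² = (-1*5 - 3)² = (-5 - 3)² = (-8)² = 64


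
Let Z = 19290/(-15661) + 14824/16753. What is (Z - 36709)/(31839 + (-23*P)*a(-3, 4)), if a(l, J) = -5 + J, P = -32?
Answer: -9631384826403/8160454702499 ≈ -1.1803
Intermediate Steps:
Z = -91006706/262368733 (Z = 19290*(-1/15661) + 14824*(1/16753) = -19290/15661 + 14824/16753 = -91006706/262368733 ≈ -0.34687)
(Z - 36709)/(31839 + (-23*P)*a(-3, 4)) = (-91006706/262368733 - 36709)/(31839 + (-23*(-32))*(-5 + 4)) = -9631384826403/(262368733*(31839 + 736*(-1))) = -9631384826403/(262368733*(31839 - 736)) = -9631384826403/262368733/31103 = -9631384826403/262368733*1/31103 = -9631384826403/8160454702499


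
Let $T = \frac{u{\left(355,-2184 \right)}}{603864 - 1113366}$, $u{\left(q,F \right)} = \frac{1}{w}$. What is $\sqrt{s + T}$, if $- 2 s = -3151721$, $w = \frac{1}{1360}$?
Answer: $\frac{\sqrt{8348596573004178}}{72786} \approx 1255.3$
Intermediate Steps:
$w = \frac{1}{1360} \approx 0.00073529$
$s = \frac{3151721}{2}$ ($s = \left(- \frac{1}{2}\right) \left(-3151721\right) = \frac{3151721}{2} \approx 1.5759 \cdot 10^{6}$)
$u{\left(q,F \right)} = 1360$ ($u{\left(q,F \right)} = \frac{1}{\frac{1}{1360}} = 1360$)
$T = - \frac{680}{254751}$ ($T = \frac{1360}{603864 - 1113366} = \frac{1360}{-509502} = 1360 \left(- \frac{1}{509502}\right) = - \frac{680}{254751} \approx -0.0026693$)
$\sqrt{s + T} = \sqrt{\frac{3151721}{2} - \frac{680}{254751}} = \sqrt{\frac{802904075111}{509502}} = \frac{\sqrt{8348596573004178}}{72786}$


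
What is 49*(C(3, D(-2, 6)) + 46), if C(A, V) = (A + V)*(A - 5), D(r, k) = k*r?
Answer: 3136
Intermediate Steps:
C(A, V) = (-5 + A)*(A + V) (C(A, V) = (A + V)*(-5 + A) = (-5 + A)*(A + V))
49*(C(3, D(-2, 6)) + 46) = 49*((3² - 5*3 - 30*(-2) + 3*(6*(-2))) + 46) = 49*((9 - 15 - 5*(-12) + 3*(-12)) + 46) = 49*((9 - 15 + 60 - 36) + 46) = 49*(18 + 46) = 49*64 = 3136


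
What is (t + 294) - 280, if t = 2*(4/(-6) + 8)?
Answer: 86/3 ≈ 28.667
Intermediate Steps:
t = 44/3 (t = 2*(4*(-⅙) + 8) = 2*(-⅔ + 8) = 2*(22/3) = 44/3 ≈ 14.667)
(t + 294) - 280 = (44/3 + 294) - 280 = 926/3 - 280 = 86/3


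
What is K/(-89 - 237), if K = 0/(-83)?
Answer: 0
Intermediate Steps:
K = 0 (K = 0*(-1/83) = 0)
K/(-89 - 237) = 0/(-89 - 237) = 0/(-326) = 0*(-1/326) = 0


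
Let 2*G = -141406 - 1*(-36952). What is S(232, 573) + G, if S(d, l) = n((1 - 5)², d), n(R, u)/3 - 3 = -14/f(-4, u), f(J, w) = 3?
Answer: -52232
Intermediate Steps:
n(R, u) = -5 (n(R, u) = 9 + 3*(-14/3) = 9 - 14 = -5)
S(d, l) = -5
G = -52227 (G = (-141406 - 1*(-36952))/2 = (-141406 + 36952)/2 = (½)*(-104454) = -52227)
S(232, 573) + G = -5 - 52227 = -52232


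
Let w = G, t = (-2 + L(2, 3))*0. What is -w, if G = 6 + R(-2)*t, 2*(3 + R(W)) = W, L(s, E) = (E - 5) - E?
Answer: -6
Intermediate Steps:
L(s, E) = -5 (L(s, E) = (-5 + E) - E = -5)
R(W) = -3 + W/2
t = 0 (t = (-2 - 5)*0 = -7*0 = 0)
G = 6 (G = 6 + (-3 + (1/2)*(-2))*0 = 6 + (-3 - 1)*0 = 6 - 4*0 = 6 + 0 = 6)
w = 6
-w = -1*6 = -6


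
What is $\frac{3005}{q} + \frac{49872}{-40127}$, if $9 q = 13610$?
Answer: $\frac{81295359}{109225694} \approx 0.74429$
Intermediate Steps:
$q = \frac{13610}{9}$ ($q = \frac{1}{9} \cdot 13610 = \frac{13610}{9} \approx 1512.2$)
$\frac{3005}{q} + \frac{49872}{-40127} = \frac{3005}{\frac{13610}{9}} + \frac{49872}{-40127} = 3005 \cdot \frac{9}{13610} + 49872 \left(- \frac{1}{40127}\right) = \frac{5409}{2722} - \frac{49872}{40127} = \frac{81295359}{109225694}$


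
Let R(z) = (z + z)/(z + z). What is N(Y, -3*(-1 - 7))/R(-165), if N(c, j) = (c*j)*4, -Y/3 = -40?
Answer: 11520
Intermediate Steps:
R(z) = 1 (R(z) = (2*z)/((2*z)) = (2*z)*(1/(2*z)) = 1)
Y = 120 (Y = -3*(-40) = 120)
N(c, j) = 4*c*j
N(Y, -3*(-1 - 7))/R(-165) = (4*120*(-3*(-1 - 7)))/1 = (4*120*(-3*(-8)))*1 = (4*120*24)*1 = 11520*1 = 11520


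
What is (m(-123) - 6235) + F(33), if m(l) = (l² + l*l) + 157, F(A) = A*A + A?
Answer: 25302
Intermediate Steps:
F(A) = A + A² (F(A) = A² + A = A + A²)
m(l) = 157 + 2*l² (m(l) = (l² + l²) + 157 = 2*l² + 157 = 157 + 2*l²)
(m(-123) - 6235) + F(33) = ((157 + 2*(-123)²) - 6235) + 33*(1 + 33) = ((157 + 2*15129) - 6235) + 33*34 = ((157 + 30258) - 6235) + 1122 = (30415 - 6235) + 1122 = 24180 + 1122 = 25302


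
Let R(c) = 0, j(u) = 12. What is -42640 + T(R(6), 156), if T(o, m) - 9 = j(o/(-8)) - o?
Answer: -42619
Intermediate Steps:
T(o, m) = 21 - o (T(o, m) = 9 + (12 - o) = 21 - o)
-42640 + T(R(6), 156) = -42640 + (21 - 1*0) = -42640 + (21 + 0) = -42640 + 21 = -42619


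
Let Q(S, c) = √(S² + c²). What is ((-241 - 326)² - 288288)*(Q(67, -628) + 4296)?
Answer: 142631496 + 33201*√398873 ≈ 1.6360e+8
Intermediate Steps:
((-241 - 326)² - 288288)*(Q(67, -628) + 4296) = ((-241 - 326)² - 288288)*(√(67² + (-628)²) + 4296) = ((-567)² - 288288)*(√(4489 + 394384) + 4296) = (321489 - 288288)*(√398873 + 4296) = 33201*(4296 + √398873) = 142631496 + 33201*√398873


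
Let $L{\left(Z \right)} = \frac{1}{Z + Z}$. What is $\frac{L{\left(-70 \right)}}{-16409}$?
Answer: $\frac{1}{2297260} \approx 4.353 \cdot 10^{-7}$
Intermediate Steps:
$L{\left(Z \right)} = \frac{1}{2 Z}$
$\frac{L{\left(-70 \right)}}{-16409} = \frac{\frac{1}{2} \frac{1}{-70}}{-16409} = \frac{1}{2} \left(- \frac{1}{70}\right) \left(- \frac{1}{16409}\right) = \left(- \frac{1}{140}\right) \left(- \frac{1}{16409}\right) = \frac{1}{2297260}$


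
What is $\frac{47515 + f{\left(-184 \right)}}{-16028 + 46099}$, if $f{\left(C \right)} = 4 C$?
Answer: $\frac{46779}{30071} \approx 1.5556$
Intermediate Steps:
$\frac{47515 + f{\left(-184 \right)}}{-16028 + 46099} = \frac{47515 + 4 \left(-184\right)}{-16028 + 46099} = \frac{47515 - 736}{30071} = 46779 \cdot \frac{1}{30071} = \frac{46779}{30071}$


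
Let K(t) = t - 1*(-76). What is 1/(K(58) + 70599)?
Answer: 1/70733 ≈ 1.4138e-5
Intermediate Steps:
K(t) = 76 + t (K(t) = t + 76 = 76 + t)
1/(K(58) + 70599) = 1/((76 + 58) + 70599) = 1/(134 + 70599) = 1/70733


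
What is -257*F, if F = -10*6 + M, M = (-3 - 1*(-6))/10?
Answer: 153429/10 ≈ 15343.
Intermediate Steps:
M = 3/10 (M = (-3 + 6)*(1/10) = 3*(1/10) = 3/10 ≈ 0.30000)
F = -597/10 (F = -10*6 + 3/10 = -60 + 3/10 = -597/10 ≈ -59.700)
-257*F = -257*(-597/10) = 153429/10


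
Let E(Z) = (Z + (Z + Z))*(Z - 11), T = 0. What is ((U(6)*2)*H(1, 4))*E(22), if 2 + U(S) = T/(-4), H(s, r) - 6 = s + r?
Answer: -31944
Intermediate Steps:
H(s, r) = 6 + r + s (H(s, r) = 6 + (s + r) = 6 + (r + s) = 6 + r + s)
U(S) = -2 (U(S) = -2 + 0/(-4) = -2 + 0*(-¼) = -2 + 0 = -2)
E(Z) = 3*Z*(-11 + Z) (E(Z) = (Z + 2*Z)*(-11 + Z) = (3*Z)*(-11 + Z) = 3*Z*(-11 + Z))
((U(6)*2)*H(1, 4))*E(22) = ((-2*2)*(6 + 4 + 1))*(3*22*(-11 + 22)) = (-4*11)*(3*22*11) = -44*726 = -31944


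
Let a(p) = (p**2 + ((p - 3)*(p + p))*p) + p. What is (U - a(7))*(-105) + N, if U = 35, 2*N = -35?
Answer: 86695/2 ≈ 43348.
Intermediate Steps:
N = -35/2 (N = (1/2)*(-35) = -35/2 ≈ -17.500)
a(p) = p + p**2 + 2*p**2*(-3 + p) (a(p) = (p**2 + ((-3 + p)*(2*p))*p) + p = (p**2 + (2*p*(-3 + p))*p) + p = (p**2 + 2*p**2*(-3 + p)) + p = p + p**2 + 2*p**2*(-3 + p))
(U - a(7))*(-105) + N = (35 - 7*(1 - 5*7 + 2*7**2))*(-105) - 35/2 = (35 - 7*(1 - 35 + 2*49))*(-105) - 35/2 = (35 - 7*(1 - 35 + 98))*(-105) - 35/2 = (35 - 7*64)*(-105) - 35/2 = (35 - 1*448)*(-105) - 35/2 = (35 - 448)*(-105) - 35/2 = -413*(-105) - 35/2 = 43365 - 35/2 = 86695/2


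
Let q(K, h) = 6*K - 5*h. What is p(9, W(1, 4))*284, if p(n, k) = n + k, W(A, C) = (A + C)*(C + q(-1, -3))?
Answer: 21016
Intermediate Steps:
q(K, h) = -5*h + 6*K
W(A, C) = (9 + C)*(A + C) (W(A, C) = (A + C)*(C + (-5*(-3) + 6*(-1))) = (A + C)*(C + (15 - 6)) = (A + C)*(C + 9) = (A + C)*(9 + C) = (9 + C)*(A + C))
p(n, k) = k + n
p(9, W(1, 4))*284 = ((4² + 9*1 + 9*4 + 1*4) + 9)*284 = ((16 + 9 + 36 + 4) + 9)*284 = (65 + 9)*284 = 74*284 = 21016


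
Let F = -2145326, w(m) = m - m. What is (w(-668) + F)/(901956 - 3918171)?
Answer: 2145326/3016215 ≈ 0.71126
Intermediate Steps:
w(m) = 0
(w(-668) + F)/(901956 - 3918171) = (0 - 2145326)/(901956 - 3918171) = -2145326/(-3016215) = -2145326*(-1/3016215) = 2145326/3016215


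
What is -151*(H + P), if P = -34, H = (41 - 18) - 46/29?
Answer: 55115/29 ≈ 1900.5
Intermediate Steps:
H = 621/29 (H = 23 - 46*1/29 = 23 - 46/29 = 621/29 ≈ 21.414)
-151*(H + P) = -151*(621/29 - 34) = -151*(-365/29) = 55115/29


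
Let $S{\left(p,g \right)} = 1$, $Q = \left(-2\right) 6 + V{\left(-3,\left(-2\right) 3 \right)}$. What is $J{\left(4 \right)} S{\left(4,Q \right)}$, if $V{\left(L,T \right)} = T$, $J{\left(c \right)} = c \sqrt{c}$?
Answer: $8$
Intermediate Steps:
$J{\left(c \right)} = c^{\frac{3}{2}}$
$Q = -18$ ($Q = \left(-2\right) 6 - 6 = -12 - 6 = -18$)
$J{\left(4 \right)} S{\left(4,Q \right)} = 4^{\frac{3}{2}} \cdot 1 = 8 \cdot 1 = 8$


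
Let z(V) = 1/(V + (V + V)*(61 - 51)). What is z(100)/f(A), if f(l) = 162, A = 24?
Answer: 1/340200 ≈ 2.9394e-6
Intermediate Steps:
z(V) = 1/(21*V) (z(V) = 1/(V + (2*V)*10) = 1/(V + 20*V) = 1/(21*V))
z(100)/f(A) = ((1/21)/100)/162 = ((1/21)*(1/100))*(1/162) = (1/2100)*(1/162) = 1/340200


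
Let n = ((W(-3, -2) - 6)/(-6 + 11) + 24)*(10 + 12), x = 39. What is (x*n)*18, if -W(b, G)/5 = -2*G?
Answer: 1451736/5 ≈ 2.9035e+5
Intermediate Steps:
W(b, G) = 10*G (W(b, G) = -(-10)*G = 10*G)
n = 2068/5 (n = ((10*(-2) - 6)/(-6 + 11) + 24)*(10 + 12) = ((-20 - 6)/5 + 24)*22 = (-26*1/5 + 24)*22 = (-26/5 + 24)*22 = (94/5)*22 = 2068/5 ≈ 413.60)
(x*n)*18 = (39*(2068/5))*18 = (80652/5)*18 = 1451736/5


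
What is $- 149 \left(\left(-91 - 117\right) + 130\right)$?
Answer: $11622$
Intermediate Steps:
$- 149 \left(\left(-91 - 117\right) + 130\right) = - 149 \left(-208 + 130\right) = \left(-149\right) \left(-78\right) = 11622$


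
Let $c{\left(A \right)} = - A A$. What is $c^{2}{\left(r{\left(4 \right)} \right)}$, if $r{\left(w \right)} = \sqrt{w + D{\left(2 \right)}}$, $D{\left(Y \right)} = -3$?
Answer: $1$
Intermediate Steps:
$r{\left(w \right)} = \sqrt{-3 + w}$ ($r{\left(w \right)} = \sqrt{w - 3} = \sqrt{-3 + w}$)
$c{\left(A \right)} = - A^{2}$
$c^{2}{\left(r{\left(4 \right)} \right)} = \left(- \left(\sqrt{-3 + 4}\right)^{2}\right)^{2} = \left(- \left(\sqrt{1}\right)^{2}\right)^{2} = \left(- 1^{2}\right)^{2} = \left(\left(-1\right) 1\right)^{2} = \left(-1\right)^{2} = 1$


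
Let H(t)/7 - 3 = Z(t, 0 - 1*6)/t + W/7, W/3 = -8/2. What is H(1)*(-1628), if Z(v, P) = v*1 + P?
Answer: 42328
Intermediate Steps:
Z(v, P) = P + v (Z(v, P) = v + P = P + v)
W = -12 (W = 3*(-8/2) = 3*(-8*½) = 3*(-4) = -12)
H(t) = 9 + 7*(-6 + t)/t (H(t) = 21 + 7*(((0 - 1*6) + t)/t - 12/7) = 21 + 7*(((0 - 6) + t)/t - 12*⅐) = 21 + 7*((-6 + t)/t - 12/7) = 21 + 7*(-12/7 + (-6 + t)/t) = 21 + (-12 + 7*(-6 + t)/t) = 9 + 7*(-6 + t)/t)
H(1)*(-1628) = (16 - 42/1)*(-1628) = (16 - 42*1)*(-1628) = (16 - 42)*(-1628) = -26*(-1628) = 42328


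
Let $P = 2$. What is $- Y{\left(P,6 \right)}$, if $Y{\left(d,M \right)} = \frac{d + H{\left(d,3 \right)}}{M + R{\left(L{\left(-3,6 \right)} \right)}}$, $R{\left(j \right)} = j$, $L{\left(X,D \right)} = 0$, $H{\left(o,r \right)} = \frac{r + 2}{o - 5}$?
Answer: $- \frac{1}{18} \approx -0.055556$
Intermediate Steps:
$H{\left(o,r \right)} = \frac{2 + r}{-5 + o}$
$Y{\left(d,M \right)} = \frac{d + \frac{5}{-5 + d}}{M}$ ($Y{\left(d,M \right)} = \frac{d + \frac{2 + 3}{-5 + d}}{M + 0} = \frac{d + \frac{1}{-5 + d} 5}{M} = \frac{d + \frac{5}{-5 + d}}{M}$)
$- Y{\left(P,6 \right)} = - \frac{5 + 2 \left(-5 + 2\right)}{6 \left(-5 + 2\right)} = - \frac{5 + 2 \left(-3\right)}{6 \left(-3\right)} = - \frac{\left(-1\right) \left(5 - 6\right)}{6 \cdot 3} = - \frac{\left(-1\right) \left(-1\right)}{6 \cdot 3} = \left(-1\right) \frac{1}{18} = - \frac{1}{18}$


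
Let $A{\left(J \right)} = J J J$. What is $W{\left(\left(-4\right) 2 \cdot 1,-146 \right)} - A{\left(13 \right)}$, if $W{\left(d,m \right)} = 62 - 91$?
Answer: $-2226$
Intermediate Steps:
$W{\left(d,m \right)} = -29$ ($W{\left(d,m \right)} = 62 - 91 = -29$)
$A{\left(J \right)} = J^{3}$ ($A{\left(J \right)} = J^{2} J = J^{3}$)
$W{\left(\left(-4\right) 2 \cdot 1,-146 \right)} - A{\left(13 \right)} = -29 - 13^{3} = -29 - 2197 = -2226$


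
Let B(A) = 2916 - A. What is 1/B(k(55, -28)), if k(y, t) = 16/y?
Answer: 55/160364 ≈ 0.00034297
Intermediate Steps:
1/B(k(55, -28)) = 1/(2916 - 16/55) = 1/(160364/55) = 55/160364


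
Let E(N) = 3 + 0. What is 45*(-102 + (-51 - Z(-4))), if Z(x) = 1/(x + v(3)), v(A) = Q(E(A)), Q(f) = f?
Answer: -6840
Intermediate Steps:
E(N) = 3
v(A) = 3
Z(x) = 1/(3 + x) (Z(x) = 1/(x + 3) = 1/(3 + x))
45*(-102 + (-51 - Z(-4))) = 45*(-102 + (-51 - 1/(3 - 4))) = 45*(-102 + (-51 - 1/(-1))) = 45*(-102 + (-51 - 1*(-1))) = 45*(-102 + (-51 + 1)) = 45*(-102 - 50) = 45*(-152) = -6840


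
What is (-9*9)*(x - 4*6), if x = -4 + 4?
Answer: 1944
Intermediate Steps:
x = 0
(-9*9)*(x - 4*6) = (-9*9)*(0 - 4*6) = -81*(0 - 24) = -81*(-24) = 1944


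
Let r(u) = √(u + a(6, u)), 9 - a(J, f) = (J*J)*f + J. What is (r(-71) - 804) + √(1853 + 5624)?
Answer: -804 + √7477 + 2*√622 ≈ -667.65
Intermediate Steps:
a(J, f) = 9 - J - f*J² (a(J, f) = 9 - ((J*J)*f + J) = 9 - (J²*f + J) = 9 - (f*J² + J) = 9 - (J + f*J²) = 9 + (-J - f*J²) = 9 - J - f*J²)
r(u) = √(3 - 35*u) (r(u) = √(u + (9 - 1*6 - 1*u*6²)) = √(u + (9 - 6 - 1*u*36)) = √(u + (9 - 6 - 36*u)) = √(u + (3 - 36*u)) = √(3 - 35*u))
(r(-71) - 804) + √(1853 + 5624) = (√(3 - 35*(-71)) - 804) + √(1853 + 5624) = (√(3 + 2485) - 804) + √7477 = (√2488 - 804) + √7477 = (2*√622 - 804) + √7477 = (-804 + 2*√622) + √7477 = -804 + √7477 + 2*√622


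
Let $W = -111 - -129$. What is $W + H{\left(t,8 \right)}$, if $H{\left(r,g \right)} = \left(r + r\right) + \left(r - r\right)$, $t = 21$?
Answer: $60$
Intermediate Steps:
$H{\left(r,g \right)} = 2 r$ ($H{\left(r,g \right)} = 2 r + 0 = 2 r$)
$W = 18$ ($W = -111 + 129 = 18$)
$W + H{\left(t,8 \right)} = 18 + 2 \cdot 21 = 18 + 42 = 60$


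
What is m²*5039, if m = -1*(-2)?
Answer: 20156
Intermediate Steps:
m = 2
m²*5039 = 2²*5039 = 4*5039 = 20156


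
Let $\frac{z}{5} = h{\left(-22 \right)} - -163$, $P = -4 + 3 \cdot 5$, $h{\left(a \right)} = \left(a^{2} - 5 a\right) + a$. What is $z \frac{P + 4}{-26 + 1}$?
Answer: $-2205$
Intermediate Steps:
$h{\left(a \right)} = a^{2} - 4 a$
$P = 11$ ($P = -4 + 15 = 11$)
$z = 3675$ ($z = 5 \left(- 22 \left(-4 - 22\right) - -163\right) = 5 \left(\left(-22\right) \left(-26\right) + 163\right) = 5 \left(572 + 163\right) = 5 \cdot 735 = 3675$)
$z \frac{P + 4}{-26 + 1} = 3675 \frac{11 + 4}{-26 + 1} = 3675 \frac{15}{-25} = 3675 \cdot 15 \left(- \frac{1}{25}\right) = 3675 \left(- \frac{3}{5}\right) = -2205$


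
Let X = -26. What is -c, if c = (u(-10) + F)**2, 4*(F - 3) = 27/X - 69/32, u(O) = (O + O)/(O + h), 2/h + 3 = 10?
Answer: -14522901121/800210944 ≈ -18.149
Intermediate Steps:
h = 2/7 (h = 2/(-3 + 10) = 2/7 ≈ 0.28571)
u(O) = 2*O/(2/7 + O) (u(O) = (O + O)/(O + 2/7) = (2*O)/(2/7 + O) = 2*O/(2/7 + O))
F = 3663/1664 (F = 3 + (27/(-26) - 69/32)/4 = 3 + (27*(-1/26) - 69*1/32)/4 = 3 + (-27/26 - 69/32)/4 = 3 + (1/4)*(-1329/416) = 3 - 1329/1664 = 3663/1664 ≈ 2.2013)
c = 14522901121/800210944 (c = (14*(-10)/(2 + 7*(-10)) + 3663/1664)**2 = (14*(-10)/(2 - 70) + 3663/1664)**2 = (14*(-10)/(-68) + 3663/1664)**2 = (14*(-10)*(-1/68) + 3663/1664)**2 = (35/17 + 3663/1664)**2 = (120511/28288)**2 = 14522901121/800210944 ≈ 18.149)
-c = -1*14522901121/800210944 = -14522901121/800210944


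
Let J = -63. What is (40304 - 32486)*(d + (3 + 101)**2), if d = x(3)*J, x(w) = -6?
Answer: 87514692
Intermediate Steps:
d = 378 (d = -6*(-63) = 378)
(40304 - 32486)*(d + (3 + 101)**2) = (40304 - 32486)*(378 + (3 + 101)**2) = 7818*(378 + 104**2) = 7818*(378 + 10816) = 7818*11194 = 87514692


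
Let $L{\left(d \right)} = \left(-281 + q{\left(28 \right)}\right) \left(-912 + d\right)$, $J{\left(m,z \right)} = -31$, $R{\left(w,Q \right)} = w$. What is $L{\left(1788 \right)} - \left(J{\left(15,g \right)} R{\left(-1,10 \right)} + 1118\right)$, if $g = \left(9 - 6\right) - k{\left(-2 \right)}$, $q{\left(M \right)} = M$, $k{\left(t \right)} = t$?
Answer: $-222777$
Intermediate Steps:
$g = 5$ ($g = \left(9 - 6\right) - -2 = \left(9 - 6\right) + 2 = 3 + 2 = 5$)
$L{\left(d \right)} = 230736 - 253 d$ ($L{\left(d \right)} = \left(-281 + 28\right) \left(-912 + d\right) = - 253 \left(-912 + d\right) = 230736 - 253 d$)
$L{\left(1788 \right)} - \left(J{\left(15,g \right)} R{\left(-1,10 \right)} + 1118\right) = \left(230736 - 452364\right) - \left(\left(-31\right) \left(-1\right) + 1118\right) = \left(230736 - 452364\right) - \left(31 + 1118\right) = -221628 - 1149 = -222777$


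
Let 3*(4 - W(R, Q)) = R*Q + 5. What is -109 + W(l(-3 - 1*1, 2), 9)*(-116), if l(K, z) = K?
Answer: -5315/3 ≈ -1771.7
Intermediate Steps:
W(R, Q) = 7/3 - Q*R/3 (W(R, Q) = 4 - (R*Q + 5)/3 = 4 - (Q*R + 5)/3 = 4 - (5 + Q*R)/3 = 4 + (-5/3 - Q*R/3) = 7/3 - Q*R/3)
-109 + W(l(-3 - 1*1, 2), 9)*(-116) = -109 + (7/3 - ⅓*9*(-3 - 1*1))*(-116) = -109 + (7/3 - ⅓*9*(-3 - 1))*(-116) = -109 + (7/3 - ⅓*9*(-4))*(-116) = -109 + (7/3 + 12)*(-116) = -109 + (43/3)*(-116) = -109 - 4988/3 = -5315/3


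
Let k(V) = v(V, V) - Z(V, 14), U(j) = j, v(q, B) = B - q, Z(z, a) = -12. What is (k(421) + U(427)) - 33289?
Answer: -32850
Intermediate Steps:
k(V) = 12 (k(V) = (V - V) - 1*(-12) = 0 + 12 = 12)
(k(421) + U(427)) - 33289 = (12 + 427) - 33289 = 439 - 33289 = -32850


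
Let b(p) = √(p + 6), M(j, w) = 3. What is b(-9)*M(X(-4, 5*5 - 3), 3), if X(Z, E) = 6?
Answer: 3*I*√3 ≈ 5.1962*I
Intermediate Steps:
b(p) = √(6 + p)
b(-9)*M(X(-4, 5*5 - 3), 3) = √(6 - 9)*3 = √(-3)*3 = (I*√3)*3 = 3*I*√3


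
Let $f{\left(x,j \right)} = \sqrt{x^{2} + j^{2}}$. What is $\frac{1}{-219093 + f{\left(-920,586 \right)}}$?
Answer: $- \frac{219093}{48000552853} - \frac{2 \sqrt{297449}}{48000552853} \approx -4.5871 \cdot 10^{-6}$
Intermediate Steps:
$f{\left(x,j \right)} = \sqrt{j^{2} + x^{2}}$
$\frac{1}{-219093 + f{\left(-920,586 \right)}} = \frac{1}{-219093 + \sqrt{586^{2} + \left(-920\right)^{2}}} = \frac{1}{-219093 + \sqrt{343396 + 846400}} = \frac{1}{-219093 + \sqrt{1189796}} = \frac{1}{-219093 + 2 \sqrt{297449}}$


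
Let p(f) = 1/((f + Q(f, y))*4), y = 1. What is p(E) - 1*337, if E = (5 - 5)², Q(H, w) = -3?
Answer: -4045/12 ≈ -337.08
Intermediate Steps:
E = 0 (E = 0² = 0)
p(f) = 1/(4*(-3 + f)) (p(f) = 1/((f - 3)*4) = (¼)/(-3 + f) = 1/(4*(-3 + f)))
p(E) - 1*337 = 1/(4*(-3 + 0)) - 1*337 = (¼)/(-3) - 337 = (¼)*(-⅓) - 337 = -1/12 - 337 = -4045/12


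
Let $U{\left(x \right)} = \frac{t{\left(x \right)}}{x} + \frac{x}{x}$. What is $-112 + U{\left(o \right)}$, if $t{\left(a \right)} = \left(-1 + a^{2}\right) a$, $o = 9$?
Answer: $-31$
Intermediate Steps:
$t{\left(a \right)} = a \left(-1 + a^{2}\right)$
$U{\left(x \right)} = 1 + \frac{x^{3} - x}{x}$ ($U{\left(x \right)} = \frac{x^{3} - x}{x} + \frac{x}{x} = \frac{x^{3} - x}{x} + 1 = 1 + \frac{x^{3} - x}{x}$)
$-112 + U{\left(o \right)} = -112 + 9^{2} = -112 + 81 = -31$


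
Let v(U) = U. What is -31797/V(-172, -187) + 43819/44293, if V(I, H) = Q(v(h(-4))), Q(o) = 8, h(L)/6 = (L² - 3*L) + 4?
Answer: -1408033969/354344 ≈ -3973.6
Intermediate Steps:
h(L) = 24 - 18*L + 6*L² (h(L) = 6*((L² - 3*L) + 4) = 6*(4 + L² - 3*L) = 24 - 18*L + 6*L²)
V(I, H) = 8
-31797/V(-172, -187) + 43819/44293 = -31797/8 + 43819/44293 = -1408033969/354344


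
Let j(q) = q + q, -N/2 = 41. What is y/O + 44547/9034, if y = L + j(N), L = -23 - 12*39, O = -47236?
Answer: 1055069681/213365012 ≈ 4.9449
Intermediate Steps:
N = -82 (N = -2*41 = -82)
L = -491 (L = -23 - 468 = -491)
j(q) = 2*q
y = -655 (y = -491 + 2*(-82) = -491 - 164 = -655)
y/O + 44547/9034 = -655/(-47236) + 44547/9034 = -655*(-1/47236) + 44547*(1/9034) = 655/47236 + 44547/9034 = 1055069681/213365012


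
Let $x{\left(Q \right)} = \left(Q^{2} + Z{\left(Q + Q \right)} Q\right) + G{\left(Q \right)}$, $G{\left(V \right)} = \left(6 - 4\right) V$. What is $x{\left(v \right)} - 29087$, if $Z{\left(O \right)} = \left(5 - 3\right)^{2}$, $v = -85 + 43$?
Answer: $-27575$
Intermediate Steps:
$v = -42$
$Z{\left(O \right)} = 4$ ($Z{\left(O \right)} = 2^{2} = 4$)
$G{\left(V \right)} = 2 V$
$x{\left(Q \right)} = Q^{2} + 6 Q$ ($x{\left(Q \right)} = \left(Q^{2} + 4 Q\right) + 2 Q = Q^{2} + 6 Q$)
$x{\left(v \right)} - 29087 = - 42 \left(6 - 42\right) - 29087 = \left(-42\right) \left(-36\right) - 29087 = 1512 - 29087 = -27575$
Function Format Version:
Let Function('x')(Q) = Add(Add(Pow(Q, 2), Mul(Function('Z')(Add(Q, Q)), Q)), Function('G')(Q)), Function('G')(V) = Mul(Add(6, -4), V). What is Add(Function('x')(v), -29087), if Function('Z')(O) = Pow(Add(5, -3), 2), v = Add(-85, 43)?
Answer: -27575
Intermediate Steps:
v = -42
Function('Z')(O) = 4 (Function('Z')(O) = Pow(2, 2) = 4)
Function('G')(V) = Mul(2, V)
Function('x')(Q) = Add(Pow(Q, 2), Mul(6, Q)) (Function('x')(Q) = Add(Add(Pow(Q, 2), Mul(4, Q)), Mul(2, Q)) = Add(Pow(Q, 2), Mul(6, Q)))
Add(Function('x')(v), -29087) = Add(Mul(-42, Add(6, -42)), -29087) = Add(Mul(-42, -36), -29087) = Add(1512, -29087) = -27575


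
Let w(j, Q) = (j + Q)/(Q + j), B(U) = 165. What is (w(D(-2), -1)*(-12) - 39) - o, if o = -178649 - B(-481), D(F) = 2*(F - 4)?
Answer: 178763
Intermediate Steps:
D(F) = -8 + 2*F (D(F) = 2*(-4 + F) = -8 + 2*F)
w(j, Q) = 1 (w(j, Q) = (Q + j)/(Q + j) = 1)
o = -178814 (o = -178649 - 1*165 = -178649 - 165 = -178814)
(w(D(-2), -1)*(-12) - 39) - o = (1*(-12) - 39) - 1*(-178814) = (-12 - 39) + 178814 = -51 + 178814 = 178763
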